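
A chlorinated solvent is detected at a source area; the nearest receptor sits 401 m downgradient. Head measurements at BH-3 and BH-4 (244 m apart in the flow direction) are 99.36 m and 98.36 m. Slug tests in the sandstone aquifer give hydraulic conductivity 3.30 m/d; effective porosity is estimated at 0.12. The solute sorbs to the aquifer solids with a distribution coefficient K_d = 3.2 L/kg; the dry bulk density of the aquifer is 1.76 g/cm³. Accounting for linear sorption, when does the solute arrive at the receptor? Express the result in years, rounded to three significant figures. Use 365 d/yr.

467 years

Hydraulic gradient i = (99.36 − 98.36) / 244 = 1.00 / 244 = 0.004098
Specific discharge q = 3.30 × 0.004098 = 0.01352 m/d
Average linear velocity = 0.01352 / 0.12 = 0.1127 m/d
Retardation R = 1 + ρ_b·K_d/n = 1 + 1.76×3.2/0.12 = 47.93
Contaminant velocity v_c = v/R = 0.1127/47.93 = 0.002351 m/d
t = L/v_c = 401/0.002351 = 170500 d
   = 170500/365 = 467 yr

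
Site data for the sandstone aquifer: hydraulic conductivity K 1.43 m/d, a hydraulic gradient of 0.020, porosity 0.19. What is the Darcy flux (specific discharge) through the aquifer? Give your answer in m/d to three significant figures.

0.0286 m/d

Specific discharge q = 1.43 × 0.020 = 0.02860 m/d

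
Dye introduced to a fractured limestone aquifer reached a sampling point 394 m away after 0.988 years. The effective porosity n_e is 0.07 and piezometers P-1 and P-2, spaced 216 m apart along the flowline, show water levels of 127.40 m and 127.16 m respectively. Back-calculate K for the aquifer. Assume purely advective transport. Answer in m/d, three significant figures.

Hydraulic gradient i = (127.40 − 127.16) / 216 = 0.24 / 216 = 0.001111
t = 0.988 years = 360.6 d
v = L / t = 394 / 360.6 = 1.093 m/d
K = v · n / i = 1.093 × 0.07 / 0.001111 = 68.8 m/d

68.8 m/d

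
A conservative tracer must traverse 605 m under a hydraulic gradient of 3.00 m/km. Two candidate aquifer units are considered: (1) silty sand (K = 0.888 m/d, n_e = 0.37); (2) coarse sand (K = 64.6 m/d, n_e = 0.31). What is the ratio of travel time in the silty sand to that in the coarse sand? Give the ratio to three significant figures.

Unit 1 (silty sand): v = 0.888×0.0030/0.37 = 0.007200 m/d, t = 605/0.007200 = 84030 d
Unit 2 (coarse sand): v = 64.6×0.0030/0.31 = 0.6252 m/d, t = 605/0.6252 = 967.8 d
t(silty sand) / t(coarse sand) = 84030/967.8 = 86.8

86.8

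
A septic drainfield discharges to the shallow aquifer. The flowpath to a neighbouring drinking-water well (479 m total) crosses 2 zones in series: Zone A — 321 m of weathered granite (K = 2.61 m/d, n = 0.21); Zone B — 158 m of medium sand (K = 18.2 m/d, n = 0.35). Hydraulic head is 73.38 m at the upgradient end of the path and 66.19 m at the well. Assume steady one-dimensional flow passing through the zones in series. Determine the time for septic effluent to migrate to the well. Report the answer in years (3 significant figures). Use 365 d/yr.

Total head drop ΔH = 73.38 − 66.19 = 7.19 m
Steady 1-D flow in series ⇒ the Darcy flux q is identical in every zone and the zone head losses add (resistances L/K in series).
Σ(L/K) = 321/2.61 + 158/18.2 = 123.0 + 8.681 = 131.7 d
q = ΔH / Σ(L/K) = 7.19 / 131.7 = 0.05461 m/d (same in every zone)
Zone A: v = q/n = 0.05461/0.21 = 0.2600 m/d → t_A = 321/0.2600 = 1234 d
Zone B: v = q/n = 0.05461/0.35 = 0.1560 m/d → t_B = 158/0.1560 = 1013 d
Total t = 1234 + 1013 = 2247 d
   = 2247 / 365 = 6.16 yr

6.16 years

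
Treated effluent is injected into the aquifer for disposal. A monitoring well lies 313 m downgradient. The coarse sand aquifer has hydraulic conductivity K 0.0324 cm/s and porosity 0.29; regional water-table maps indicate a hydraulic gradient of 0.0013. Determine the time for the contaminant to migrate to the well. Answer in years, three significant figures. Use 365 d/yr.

6.83 years

K = 0.0324 cm/s × 864 = 27.99 m/d
Darcy flux q = K·i = 27.99 × 0.0013 = 0.03639 m/d
Seepage velocity v = q / n = 0.03639 / 0.29 = 0.1255 m/d
t = L / v = 313 / 0.1255 = 2494 d
   = 2494 / 365 = 6.83 yr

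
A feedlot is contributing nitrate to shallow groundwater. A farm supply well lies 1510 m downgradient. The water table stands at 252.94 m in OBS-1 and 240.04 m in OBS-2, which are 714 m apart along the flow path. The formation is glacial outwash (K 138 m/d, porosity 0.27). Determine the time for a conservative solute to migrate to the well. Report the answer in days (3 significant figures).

Hydraulic gradient i = (252.94 − 240.04) / 714 = 12.90 / 714 = 0.01807
q = Ki = 138 × 0.01807 = 2.493 m/d
Average linear velocity = 2.493 / 0.27 = 9.234 m/d
t = L / v = 1510 / 9.234 = 163.5 d

164 days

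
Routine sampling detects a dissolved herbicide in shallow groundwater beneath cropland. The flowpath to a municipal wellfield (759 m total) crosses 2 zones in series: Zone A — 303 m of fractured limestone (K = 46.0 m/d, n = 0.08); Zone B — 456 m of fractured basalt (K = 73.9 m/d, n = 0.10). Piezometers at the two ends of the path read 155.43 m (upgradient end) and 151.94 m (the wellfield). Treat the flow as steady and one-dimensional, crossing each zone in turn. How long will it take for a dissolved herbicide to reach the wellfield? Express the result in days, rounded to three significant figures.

255 days

Total head drop ΔH = 155.43 − 151.94 = 3.49 m
Continuity: the same q passes through each zone, so ΔH = q·Σ(L_j/K_j) — the zones act as resistances in series.
Σ(L/K) = 303/46.0 + 456/73.9 = 6.587 + 6.171 = 12.76 d
q = ΔH / Σ(L/K) = 3.49 / 12.76 = 0.2736 m/d (same in every zone)
Zone A: v = q/n = 0.2736/0.08 = 3.420 m/d → t_A = 303/3.420 = 88.61 d
Zone B: v = q/n = 0.2736/0.10 = 2.736 m/d → t_B = 456/2.736 = 166.7 d
Total t = 88.61 + 166.7 = 255.3 d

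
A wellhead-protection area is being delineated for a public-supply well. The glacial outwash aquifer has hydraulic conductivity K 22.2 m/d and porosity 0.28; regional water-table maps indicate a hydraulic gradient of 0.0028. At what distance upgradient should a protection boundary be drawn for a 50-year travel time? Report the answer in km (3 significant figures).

4.05 km

q = Ki = 22.2 × 0.0028 = 0.06216 m/d
v = Ki/n = 22.2·0.0028/0.28 = 0.2220 m/d
T = 50 yr × 365 = 18250 d
L = v × T = 0.2220 × 18250 = 4051 m
   = 4.05 km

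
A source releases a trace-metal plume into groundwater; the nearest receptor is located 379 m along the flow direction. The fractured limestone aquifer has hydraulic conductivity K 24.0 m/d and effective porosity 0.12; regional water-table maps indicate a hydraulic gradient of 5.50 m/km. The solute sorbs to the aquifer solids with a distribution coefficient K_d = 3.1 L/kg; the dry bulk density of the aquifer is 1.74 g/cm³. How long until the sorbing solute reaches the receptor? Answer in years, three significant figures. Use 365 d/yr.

43.4 years

Specific discharge q = 24.0 × 0.0055 = 0.1320 m/d
Seepage velocity v = q / n = 0.1320 / 0.12 = 1.100 m/d
Retardation R = 1 + ρ_b·K_d/n = 1 + 1.74×3.1/0.12 = 45.95
Contaminant velocity v_c = v/R = 1.100/45.95 = 0.02394 m/d
t = L/v_c = 379/0.02394 = 15830 d
   = 15830/365 = 43.4 yr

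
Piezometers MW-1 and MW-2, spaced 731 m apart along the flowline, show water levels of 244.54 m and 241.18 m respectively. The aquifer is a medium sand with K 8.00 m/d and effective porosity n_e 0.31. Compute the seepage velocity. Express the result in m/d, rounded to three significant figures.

Hydraulic gradient i = (244.54 − 241.18) / 731 = 3.36 / 731 = 0.004596
Specific discharge q = 8.00 × 0.004596 = 0.03677 m/d
v = Ki/n = 8.00·0.004596/0.31 = 0.1186 m/d

0.119 m/d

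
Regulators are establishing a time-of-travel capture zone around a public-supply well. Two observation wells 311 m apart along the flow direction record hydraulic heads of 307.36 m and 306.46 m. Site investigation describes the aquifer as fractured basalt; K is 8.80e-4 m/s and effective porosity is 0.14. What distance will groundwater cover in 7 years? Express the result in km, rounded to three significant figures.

Hydraulic gradient i = (307.36 − 306.46) / 311 = 0.90 / 311 = 0.002894
K = 8.80e-4 m/s × 86400 s/d = 76.03 m/d
q = Ki = 76.03 × 0.002894 = 0.2200 m/d
v = Ki/n = 76.03·0.002894/0.14 = 1.572 m/d
T = 7 yr × 365 = 2555 d
L = v × T = 1.572 × 2555 = 4016 m
   = 4.02 km

4.02 km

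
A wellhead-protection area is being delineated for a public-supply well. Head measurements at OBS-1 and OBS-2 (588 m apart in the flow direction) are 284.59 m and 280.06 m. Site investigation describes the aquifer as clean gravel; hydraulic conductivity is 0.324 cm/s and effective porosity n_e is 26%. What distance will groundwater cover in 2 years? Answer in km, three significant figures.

Hydraulic gradient i = (284.59 − 280.06) / 588 = 4.53 / 588 = 0.007704
K = 0.324 cm/s × 864 = 279.9 m/d
Specific discharge q = 279.9 × 0.007704 = 2.157 m/d
Seepage velocity v = q / n = 2.157 / 0.26 = 8.295 m/d
T = 2 yr × 365 = 730 d
L = v × T = 8.295 × 730 = 6055 m
   = 6.06 km

6.06 km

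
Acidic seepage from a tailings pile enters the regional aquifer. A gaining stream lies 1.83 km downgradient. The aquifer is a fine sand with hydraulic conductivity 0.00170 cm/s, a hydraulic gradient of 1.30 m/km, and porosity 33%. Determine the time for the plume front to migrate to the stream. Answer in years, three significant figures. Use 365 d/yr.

K = 0.00170 cm/s × 864 = 1.469 m/d
Specific discharge q = 1.469 × 0.0013 = 0.001909 m/d
Seepage velocity v = q / n = 0.001909 / 0.33 = 0.005786 m/d
L = 1.83 km = 1830 m
t = L / v = 1830 / 0.005786 = 316300 d
   = 316300 / 365 = 866 yr

866 years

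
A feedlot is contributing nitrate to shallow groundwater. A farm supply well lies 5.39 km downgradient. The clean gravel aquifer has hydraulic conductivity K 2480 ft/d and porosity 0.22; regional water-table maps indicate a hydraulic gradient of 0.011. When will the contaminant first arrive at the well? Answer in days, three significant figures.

143 days

K = 2480 ft/d × 0.3048 = 755.9 m/d
Darcy flux q = K·i = 755.9 × 0.011 = 8.315 m/d
v_s = q/n_e = 8.315/0.22 = 37.80 m/d
L = 5.39 km = 5390 m
t = L / v = 5390 / 37.80 = 142.6 d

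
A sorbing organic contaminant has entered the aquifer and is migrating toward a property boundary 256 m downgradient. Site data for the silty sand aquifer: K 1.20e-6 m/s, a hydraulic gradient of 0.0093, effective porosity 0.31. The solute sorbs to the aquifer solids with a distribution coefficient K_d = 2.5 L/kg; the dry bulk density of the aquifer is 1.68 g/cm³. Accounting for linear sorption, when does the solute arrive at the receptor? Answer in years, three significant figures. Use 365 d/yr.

K = 1.20e-6 m/s × 86400 s/d = 0.1037 m/d
Specific discharge q = 0.1037 × 0.0093 = 9.642e-4 m/d
v = Ki/n = 0.1037·0.0093/0.31 = 0.003110 m/d
Retardation R = 1 + ρ_b·K_d/n = 1 + 1.68×2.5/0.31 = 14.55
Contaminant velocity v_c = v/R = 0.003110/14.55 = 2.138e-4 m/d
t = L/v_c = 256/2.138e-4 = 1.197e6 d
   = 1.197e6/365 = 3280 yr

3280 years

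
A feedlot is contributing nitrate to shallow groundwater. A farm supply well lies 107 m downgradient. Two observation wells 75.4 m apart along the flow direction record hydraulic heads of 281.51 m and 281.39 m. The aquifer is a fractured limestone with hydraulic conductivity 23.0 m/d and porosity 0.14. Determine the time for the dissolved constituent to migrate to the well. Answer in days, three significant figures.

Hydraulic gradient i = (281.51 − 281.39) / 75.4 = 0.12 / 75.4 = 0.001592
Specific discharge q = 23.0 × 0.001592 = 0.03660 m/d
Average linear velocity = 0.03660 / 0.14 = 0.2615 m/d
t = L / v = 107 / 0.2615 = 409.2 d

409 days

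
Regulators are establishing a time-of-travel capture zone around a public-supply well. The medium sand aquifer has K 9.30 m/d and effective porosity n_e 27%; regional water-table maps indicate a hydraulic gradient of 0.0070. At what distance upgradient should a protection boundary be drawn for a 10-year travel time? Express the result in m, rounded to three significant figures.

Darcy flux q = K·i = 9.30 × 0.0070 = 0.06510 m/d
Average linear velocity = 0.06510 / 0.27 = 0.2411 m/d
T = 10 yr × 365 = 3650 d
L = v × T = 0.2411 × 3650 = 880.1 m

880 m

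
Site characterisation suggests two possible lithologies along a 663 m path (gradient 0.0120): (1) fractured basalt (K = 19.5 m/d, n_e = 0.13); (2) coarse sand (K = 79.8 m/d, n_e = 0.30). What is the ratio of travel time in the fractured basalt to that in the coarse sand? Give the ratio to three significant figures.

1.77

Unit 1 (fractured basalt): v = 19.5×0.012/0.13 = 1.800 m/d, t = 663/1.800 = 368.3 d
Unit 2 (coarse sand): v = 79.8×0.012/0.30 = 3.192 m/d, t = 663/3.192 = 207.7 d
t(fractured basalt) / t(coarse sand) = 368.3/207.7 = 1.77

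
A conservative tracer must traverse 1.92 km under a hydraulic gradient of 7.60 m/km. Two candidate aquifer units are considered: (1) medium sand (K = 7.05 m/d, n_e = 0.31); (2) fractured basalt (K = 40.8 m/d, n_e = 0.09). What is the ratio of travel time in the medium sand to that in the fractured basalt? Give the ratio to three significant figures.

19.9

Unit 1 (medium sand): v = 7.05×0.0076/0.31 = 0.1728 m/d, t = 1920/0.1728 = 11110 d
Unit 2 (fractured basalt): v = 40.8×0.0076/0.09 = 3.445 m/d, t = 1920/3.445 = 557.3 d
t(medium sand) / t(fractured basalt) = 11110/557.3 = 19.9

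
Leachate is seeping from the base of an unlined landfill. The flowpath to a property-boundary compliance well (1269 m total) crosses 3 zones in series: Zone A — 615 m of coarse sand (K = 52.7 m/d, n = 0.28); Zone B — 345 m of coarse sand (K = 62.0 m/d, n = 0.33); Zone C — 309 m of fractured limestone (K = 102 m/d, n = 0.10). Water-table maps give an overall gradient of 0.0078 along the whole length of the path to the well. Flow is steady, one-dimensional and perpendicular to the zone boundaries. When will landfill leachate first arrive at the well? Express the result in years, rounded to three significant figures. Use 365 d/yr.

Steady 1-D flow in series ⇒ the Darcy flux q is identical in every zone and the zone head losses add (resistances L/K in series).
Σ(L/K) = 615/52.7 + 345/62.0 + 309/102 = 11.67 + 5.565 + 3.029 = 20.26 d
K_eq = L_total / Σ(L/K) = 1269 / 20.26 = 62.62 m/d
q = K_eq · i = 62.62 × 0.0078 = 0.4885 m/d (same in every zone)
Zone A: v = q/n = 0.4885/0.28 = 1.745 m/d → t_A = 615/1.745 = 352.5 d
Zone B: v = q/n = 0.4885/0.33 = 1.480 m/d → t_B = 345/1.480 = 233.1 d
Zone C: v = q/n = 0.4885/0.10 = 4.885 m/d → t_C = 309/4.885 = 63.26 d
Total t = 352.5 + 233.1 + 63.26 = 648.9 d
   = 648.9 / 365 = 1.78 yr

1.78 years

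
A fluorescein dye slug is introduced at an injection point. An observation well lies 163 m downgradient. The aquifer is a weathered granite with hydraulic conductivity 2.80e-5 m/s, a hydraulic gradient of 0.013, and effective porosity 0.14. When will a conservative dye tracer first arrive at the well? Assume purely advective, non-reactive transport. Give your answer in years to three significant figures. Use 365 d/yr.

1.99 years

K = 2.80e-5 m/s × 86400 s/d = 2.419 m/d
Darcy flux q = K·i = 2.419 × 0.013 = 0.03145 m/d
v = Ki/n = 2.419·0.013/0.14 = 0.2246 m/d
t = L / v = 163 / 0.2246 = 725.6 d
   = 725.6 / 365 = 1.99 yr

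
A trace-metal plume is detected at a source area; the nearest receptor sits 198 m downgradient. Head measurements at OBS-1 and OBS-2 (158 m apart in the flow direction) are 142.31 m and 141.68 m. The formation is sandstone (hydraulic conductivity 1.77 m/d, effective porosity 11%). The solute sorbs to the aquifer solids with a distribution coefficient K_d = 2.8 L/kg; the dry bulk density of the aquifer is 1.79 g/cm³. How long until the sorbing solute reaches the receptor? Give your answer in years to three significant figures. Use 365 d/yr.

Hydraulic gradient i = (142.31 − 141.68) / 158 = 0.63 / 158 = 0.003987
Darcy flux q = K·i = 1.77 × 0.003987 = 0.007058 m/d
Seepage velocity v = q / n = 0.007058 / 0.11 = 0.06416 m/d
Retardation R = 1 + ρ_b·K_d/n = 1 + 1.79×2.8/0.11 = 46.56
Contaminant velocity v_c = v/R = 0.06416/46.56 = 0.001378 m/d
t = L/v_c = 198/0.001378 = 143700 d
   = 143700/365 = 394 yr

394 years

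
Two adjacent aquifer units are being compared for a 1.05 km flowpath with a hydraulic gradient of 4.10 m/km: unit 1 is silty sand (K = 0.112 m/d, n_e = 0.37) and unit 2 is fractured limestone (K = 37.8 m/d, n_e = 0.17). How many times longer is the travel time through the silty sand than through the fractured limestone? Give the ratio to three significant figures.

735

Unit 1 (silty sand): v = 0.112×0.0041/0.37 = 0.001241 m/d, t = 1050/0.001241 = 846000 d
Unit 2 (fractured limestone): v = 37.8×0.0041/0.17 = 0.9116 m/d, t = 1050/0.9116 = 1152 d
t(silty sand) / t(fractured limestone) = 846000/1152 = 735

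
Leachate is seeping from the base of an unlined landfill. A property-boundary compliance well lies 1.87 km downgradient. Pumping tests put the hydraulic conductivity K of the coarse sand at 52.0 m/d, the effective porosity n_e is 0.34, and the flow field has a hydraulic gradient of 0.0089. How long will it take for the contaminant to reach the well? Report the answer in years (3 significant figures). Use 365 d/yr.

Darcy flux q = K·i = 52.0 × 0.0089 = 0.4628 m/d
v = Ki/n = 52.0·0.0089/0.34 = 1.361 m/d
L = 1.87 km = 1870 m
t = L / v = 1870 / 1.361 = 1374 d
   = 1374 / 365 = 3.76 yr

3.76 years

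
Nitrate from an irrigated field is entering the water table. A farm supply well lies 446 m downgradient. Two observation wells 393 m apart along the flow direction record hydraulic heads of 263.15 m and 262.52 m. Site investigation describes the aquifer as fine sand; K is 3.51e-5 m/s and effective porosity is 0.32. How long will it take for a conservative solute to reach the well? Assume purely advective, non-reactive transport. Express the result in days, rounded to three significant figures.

Hydraulic gradient i = (263.15 − 262.52) / 393 = 0.63 / 393 = 0.001603
K = 3.51e-5 m/s × 86400 s/d = 3.033 m/d
Specific discharge q = 3.033 × 0.001603 = 0.004861 m/d
Seepage velocity v = q / n = 0.004861 / 0.32 = 0.01519 m/d
t = L / v = 446 / 0.01519 = 29360 d

29400 days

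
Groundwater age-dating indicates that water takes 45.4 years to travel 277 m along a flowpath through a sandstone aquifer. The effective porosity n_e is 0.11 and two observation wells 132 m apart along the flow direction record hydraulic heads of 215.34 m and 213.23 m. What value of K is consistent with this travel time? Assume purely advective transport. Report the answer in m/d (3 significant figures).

0.115 m/d

Hydraulic gradient i = (215.34 − 213.23) / 132 = 2.11 / 132 = 0.01598
t = 45.4 years = 16570 d
v = L / t = 277 / 16570 = 0.01672 m/d
K = v · n / i = 0.01672 × 0.11 / 0.01598 = 0.115 m/d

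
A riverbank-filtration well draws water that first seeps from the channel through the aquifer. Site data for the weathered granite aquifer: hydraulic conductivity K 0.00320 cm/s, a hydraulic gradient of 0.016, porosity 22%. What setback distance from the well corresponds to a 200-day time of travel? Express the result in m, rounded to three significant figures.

40.2 m

K = 0.00320 cm/s × 864 = 2.765 m/d
Darcy flux q = K·i = 2.765 × 0.016 = 0.04424 m/d
Seepage velocity v = q / n = 0.04424 / 0.22 = 0.2011 m/d
L = v × T = 0.2011 × 200 = 40.22 m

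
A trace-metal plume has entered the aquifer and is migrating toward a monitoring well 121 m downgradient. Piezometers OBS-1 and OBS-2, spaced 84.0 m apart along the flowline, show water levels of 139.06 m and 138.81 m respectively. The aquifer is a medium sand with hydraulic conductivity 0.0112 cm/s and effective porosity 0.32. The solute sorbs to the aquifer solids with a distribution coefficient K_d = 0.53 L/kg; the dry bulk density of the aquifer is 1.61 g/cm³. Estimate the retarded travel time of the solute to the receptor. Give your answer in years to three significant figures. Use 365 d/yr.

Hydraulic gradient i = (139.06 − 138.81) / 84.0 = 0.25 / 84.0 = 0.002976
K = 0.0112 cm/s × 864 = 9.677 m/d
Specific discharge q = 9.677 × 0.002976 = 0.02880 m/d
v = Ki/n = 9.677·0.002976/0.32 = 0.09000 m/d
Retardation R = 1 + ρ_b·K_d/n = 1 + 1.61×0.53/0.32 = 3.667
Contaminant velocity v_c = v/R = 0.09000/3.667 = 0.02455 m/d
t = L/v_c = 121/0.02455 = 4929 d
   = 4929/365 = 13.5 yr

13.5 years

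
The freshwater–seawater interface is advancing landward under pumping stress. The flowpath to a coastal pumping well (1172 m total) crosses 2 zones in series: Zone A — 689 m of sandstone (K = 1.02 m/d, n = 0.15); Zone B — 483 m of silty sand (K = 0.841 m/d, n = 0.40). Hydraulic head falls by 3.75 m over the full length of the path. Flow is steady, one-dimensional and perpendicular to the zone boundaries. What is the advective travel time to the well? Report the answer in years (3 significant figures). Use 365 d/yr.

Continuity: the same q passes through each zone, so ΔH = q·Σ(L_j/K_j) — the zones act as resistances in series.
Σ(L/K) = 689/1.02 + 483/0.841 = 675.5 + 574.3 = 1250 d
q = ΔH / Σ(L/K) = 3.75 / 1250 = 0.003000 m/d (same in every zone)
Zone A: v = q/n = 0.003000/0.15 = 0.02000 m/d → t_A = 689/0.02000 = 34440 d
Zone B: v = q/n = 0.003000/0.40 = 0.007501 m/d → t_B = 483/0.007501 = 64390 d
Total t = 34440 + 64390 = 98830 d
   = 98830 / 365 = 271 yr

271 years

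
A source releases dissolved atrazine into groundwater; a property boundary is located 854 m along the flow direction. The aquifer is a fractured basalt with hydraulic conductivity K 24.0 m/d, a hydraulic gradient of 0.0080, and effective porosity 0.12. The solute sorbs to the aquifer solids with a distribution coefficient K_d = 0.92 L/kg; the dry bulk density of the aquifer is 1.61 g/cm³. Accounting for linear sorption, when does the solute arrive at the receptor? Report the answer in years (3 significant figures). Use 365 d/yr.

Specific discharge q = 24.0 × 0.0080 = 0.1920 m/d
Seepage velocity v = q / n = 0.1920 / 0.12 = 1.600 m/d
Retardation R = 1 + ρ_b·K_d/n = 1 + 1.61×0.92/0.12 = 13.34
Contaminant velocity v_c = v/R = 1.600/13.34 = 0.1199 m/d
t = L/v_c = 854/0.1199 = 7122 d
   = 7122/365 = 19.5 yr

19.5 years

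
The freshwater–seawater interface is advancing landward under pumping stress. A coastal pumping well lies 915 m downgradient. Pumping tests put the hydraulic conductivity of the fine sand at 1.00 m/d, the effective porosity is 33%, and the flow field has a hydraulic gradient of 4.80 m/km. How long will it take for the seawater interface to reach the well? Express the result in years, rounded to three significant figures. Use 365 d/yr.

Specific discharge q = 1.00 × 0.0048 = 0.004800 m/d
v = Ki/n = 1.00·0.0048/0.33 = 0.01455 m/d
t = L / v = 915 / 0.01455 = 62910 d
   = 62910 / 365 = 172 yr

172 years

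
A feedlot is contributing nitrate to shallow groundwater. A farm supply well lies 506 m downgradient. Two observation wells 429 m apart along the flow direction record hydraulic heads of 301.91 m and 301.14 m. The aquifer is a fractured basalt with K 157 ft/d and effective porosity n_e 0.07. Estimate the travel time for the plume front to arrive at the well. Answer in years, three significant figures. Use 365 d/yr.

Hydraulic gradient i = (301.91 − 301.14) / 429 = 0.77 / 429 = 0.001795
K = 157 ft/d × 0.3048 = 47.85 m/d
q = Ki = 47.85 × 0.001795 = 0.08589 m/d
v_s = q/n_e = 0.08589/0.07 = 1.227 m/d
t = L / v = 506 / 1.227 = 412.4 d
   = 412.4 / 365 = 1.13 yr

1.13 years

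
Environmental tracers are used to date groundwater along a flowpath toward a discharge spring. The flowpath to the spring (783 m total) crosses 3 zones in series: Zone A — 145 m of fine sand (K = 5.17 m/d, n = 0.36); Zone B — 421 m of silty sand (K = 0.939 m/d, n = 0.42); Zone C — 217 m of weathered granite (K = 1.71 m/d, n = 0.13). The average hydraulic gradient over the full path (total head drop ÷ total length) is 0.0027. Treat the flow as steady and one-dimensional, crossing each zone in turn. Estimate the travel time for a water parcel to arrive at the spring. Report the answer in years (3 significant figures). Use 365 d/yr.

Steady 1-D flow in series ⇒ the Darcy flux q is identical in every zone and the zone head losses add (resistances L/K in series).
Σ(L/K) = 145/5.17 + 421/0.939 + 217/1.71 = 28.05 + 448.3 + 126.9 = 603.3 d
K_eq = L_total / Σ(L/K) = 783 / 603.3 = 1.298 m/d
q = K_eq · i = 1.298 × 0.0027 = 0.003504 m/d (same in every zone)
Zone A: v = q/n = 0.003504/0.36 = 0.009734 m/d → t_A = 145/0.009734 = 14900 d
Zone B: v = q/n = 0.003504/0.42 = 0.008343 m/d → t_B = 421/0.008343 = 50460 d
Zone C: v = q/n = 0.003504/0.13 = 0.02696 m/d → t_C = 217/0.02696 = 8050 d
Total t = 14900 + 50460 + 8050 = 73410 d
   = 73410 / 365 = 201 yr

201 years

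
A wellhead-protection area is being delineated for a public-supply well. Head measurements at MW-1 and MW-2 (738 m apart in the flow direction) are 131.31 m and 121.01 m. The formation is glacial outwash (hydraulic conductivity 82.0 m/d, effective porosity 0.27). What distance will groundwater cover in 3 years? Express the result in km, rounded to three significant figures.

4.64 km

Hydraulic gradient i = (131.31 − 121.01) / 738 = 10.30 / 738 = 0.01396
Darcy flux q = K·i = 82.0 × 0.01396 = 1.144 m/d
v_s = q/n_e = 1.144/0.27 = 4.239 m/d
T = 3 yr × 365 = 1095 d
L = v × T = 4.239 × 1095 = 4641 m
   = 4.64 km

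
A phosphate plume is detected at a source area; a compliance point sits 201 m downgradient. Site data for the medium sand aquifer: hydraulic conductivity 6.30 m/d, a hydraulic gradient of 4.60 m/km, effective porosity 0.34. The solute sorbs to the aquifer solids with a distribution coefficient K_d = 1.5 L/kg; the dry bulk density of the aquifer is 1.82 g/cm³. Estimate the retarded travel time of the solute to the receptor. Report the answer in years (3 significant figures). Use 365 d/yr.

58.3 years

Specific discharge q = 6.30 × 0.0046 = 0.02898 m/d
Seepage velocity v = q / n = 0.02898 / 0.34 = 0.08524 m/d
Retardation R = 1 + ρ_b·K_d/n = 1 + 1.82×1.5/0.34 = 9.029
Contaminant velocity v_c = v/R = 0.08524/9.029 = 0.009440 m/d
t = L/v_c = 201/0.009440 = 21290 d
   = 21290/365 = 58.3 yr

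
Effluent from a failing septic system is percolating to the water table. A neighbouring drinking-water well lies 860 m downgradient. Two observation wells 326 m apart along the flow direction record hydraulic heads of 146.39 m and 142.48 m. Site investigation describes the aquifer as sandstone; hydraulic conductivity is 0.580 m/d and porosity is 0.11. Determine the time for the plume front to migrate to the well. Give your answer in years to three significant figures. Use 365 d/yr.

37.3 years

Hydraulic gradient i = (146.39 − 142.48) / 326 = 3.91 / 326 = 0.01199
q = Ki = 0.580 × 0.01199 = 0.006956 m/d
Average linear velocity = 0.006956 / 0.11 = 0.06324 m/d
t = L / v = 860 / 0.06324 = 13600 d
   = 13600 / 365 = 37.3 yr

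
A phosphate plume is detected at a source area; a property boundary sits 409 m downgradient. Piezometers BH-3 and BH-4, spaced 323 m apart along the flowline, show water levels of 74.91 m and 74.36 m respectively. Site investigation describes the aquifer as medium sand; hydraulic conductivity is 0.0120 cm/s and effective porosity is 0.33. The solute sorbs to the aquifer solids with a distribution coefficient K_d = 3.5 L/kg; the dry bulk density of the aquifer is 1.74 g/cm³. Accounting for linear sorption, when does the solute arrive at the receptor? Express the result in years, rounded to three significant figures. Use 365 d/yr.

407 years

Hydraulic gradient i = (74.91 − 74.36) / 323 = 0.55 / 323 = 0.001703
K = 0.0120 cm/s × 864 = 10.37 m/d
q = Ki = 10.37 × 0.001703 = 0.01765 m/d
v_s = q/n_e = 0.01765/0.33 = 0.05350 m/d
Retardation R = 1 + ρ_b·K_d/n = 1 + 1.74×3.5/0.33 = 19.45
Contaminant velocity v_c = v/R = 0.05350/19.45 = 0.002750 m/d
t = L/v_c = 409/0.002750 = 148700 d
   = 148700/365 = 407 yr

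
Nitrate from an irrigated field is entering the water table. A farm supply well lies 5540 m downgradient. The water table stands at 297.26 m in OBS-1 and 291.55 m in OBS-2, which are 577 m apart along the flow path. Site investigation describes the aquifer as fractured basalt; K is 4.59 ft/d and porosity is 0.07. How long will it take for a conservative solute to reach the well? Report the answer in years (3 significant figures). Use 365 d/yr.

Hydraulic gradient i = (297.26 − 291.55) / 577 = 5.71 / 577 = 0.009896
K = 4.59 ft/d × 0.3048 = 1.399 m/d
Darcy flux q = K·i = 1.399 × 0.009896 = 0.01384 m/d
v = Ki/n = 1.399·0.009896/0.07 = 0.1978 m/d
t = L / v = 5540 / 0.1978 = 28010 d
   = 28010 / 365 = 76.7 yr

76.7 years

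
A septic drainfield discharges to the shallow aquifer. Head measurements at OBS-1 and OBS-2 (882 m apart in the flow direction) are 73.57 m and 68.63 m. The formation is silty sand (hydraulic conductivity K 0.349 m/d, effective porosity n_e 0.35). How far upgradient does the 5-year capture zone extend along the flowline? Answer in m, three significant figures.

Hydraulic gradient i = (73.57 − 68.63) / 882 = 4.94 / 882 = 0.005601
Specific discharge q = 0.349 × 0.005601 = 0.001955 m/d
Average linear velocity = 0.001955 / 0.35 = 0.005585 m/d
T = 5 yr × 365 = 1825 d
L = v × T = 0.005585 × 1825 = 10.19 m

10.2 m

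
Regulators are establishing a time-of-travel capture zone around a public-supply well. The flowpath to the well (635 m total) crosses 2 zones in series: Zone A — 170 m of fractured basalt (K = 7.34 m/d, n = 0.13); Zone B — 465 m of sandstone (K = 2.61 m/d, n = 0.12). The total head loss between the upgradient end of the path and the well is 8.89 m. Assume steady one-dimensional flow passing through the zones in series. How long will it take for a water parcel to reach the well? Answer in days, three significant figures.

1760 days

Continuity: the same q passes through each zone, so ΔH = q·Σ(L_j/K_j) — the zones act as resistances in series.
Σ(L/K) = 170/7.34 + 465/2.61 = 23.16 + 178.2 = 201.3 d
q = ΔH / Σ(L/K) = 8.89 / 201.3 = 0.04416 m/d (same in every zone)
Zone A: v = q/n = 0.04416/0.13 = 0.3397 m/d → t_A = 170/0.3397 = 500.5 d
Zone B: v = q/n = 0.04416/0.12 = 0.3680 m/d → t_B = 465/0.3680 = 1264 d
Total t = 500.5 + 1264 = 1764 d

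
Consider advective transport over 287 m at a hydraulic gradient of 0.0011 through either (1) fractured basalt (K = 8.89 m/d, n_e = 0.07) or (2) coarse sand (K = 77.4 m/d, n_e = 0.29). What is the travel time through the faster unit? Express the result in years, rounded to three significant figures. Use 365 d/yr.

2.68 years

Unit 1 (fractured basalt): v = 8.89×0.0011/0.07 = 0.1397 m/d, t = 287/0.1397 = 2054 d
Unit 2 (coarse sand): v = 77.4×0.0011/0.29 = 0.2936 m/d, t = 287/0.2936 = 977.6 d
Faster: 977.6 d / 365 = 2.68 yr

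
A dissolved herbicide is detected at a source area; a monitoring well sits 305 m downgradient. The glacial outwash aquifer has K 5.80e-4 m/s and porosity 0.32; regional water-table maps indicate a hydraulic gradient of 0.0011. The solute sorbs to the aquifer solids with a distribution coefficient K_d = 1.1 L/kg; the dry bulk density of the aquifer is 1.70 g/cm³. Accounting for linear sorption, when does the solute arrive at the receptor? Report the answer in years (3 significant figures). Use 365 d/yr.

K = 5.80e-4 m/s × 86400 s/d = 50.11 m/d
Darcy flux q = K·i = 50.11 × 0.0011 = 0.05512 m/d
Seepage velocity v = q / n = 0.05512 / 0.32 = 0.1723 m/d
Retardation R = 1 + ρ_b·K_d/n = 1 + 1.70×1.1/0.32 = 6.844
Contaminant velocity v_c = v/R = 0.1723/6.844 = 0.02517 m/d
t = L/v_c = 305/0.02517 = 12120 d
   = 12120/365 = 33.2 yr

33.2 years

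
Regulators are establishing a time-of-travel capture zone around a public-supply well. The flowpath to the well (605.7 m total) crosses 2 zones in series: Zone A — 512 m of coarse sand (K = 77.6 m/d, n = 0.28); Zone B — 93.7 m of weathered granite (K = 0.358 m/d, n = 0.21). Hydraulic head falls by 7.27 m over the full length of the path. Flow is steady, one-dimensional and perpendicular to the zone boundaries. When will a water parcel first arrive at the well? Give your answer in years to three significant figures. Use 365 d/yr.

Steady 1-D flow in series ⇒ the Darcy flux q is identical in every zone and the zone head losses add (resistances L/K in series).
Σ(L/K) = 512/77.6 + 93.7/0.358 = 6.598 + 261.7 = 268.3 d
q = ΔH / Σ(L/K) = 7.27 / 268.3 = 0.02709 m/d (same in every zone)
Zone A: v = q/n = 0.02709/0.28 = 0.09676 m/d → t_A = 512/0.09676 = 5291 d
Zone B: v = q/n = 0.02709/0.21 = 0.1290 m/d → t_B = 93.7/0.1290 = 726.3 d
Total t = 5291 + 726.3 = 6018 d
   = 6018 / 365 = 16.5 yr

16.5 years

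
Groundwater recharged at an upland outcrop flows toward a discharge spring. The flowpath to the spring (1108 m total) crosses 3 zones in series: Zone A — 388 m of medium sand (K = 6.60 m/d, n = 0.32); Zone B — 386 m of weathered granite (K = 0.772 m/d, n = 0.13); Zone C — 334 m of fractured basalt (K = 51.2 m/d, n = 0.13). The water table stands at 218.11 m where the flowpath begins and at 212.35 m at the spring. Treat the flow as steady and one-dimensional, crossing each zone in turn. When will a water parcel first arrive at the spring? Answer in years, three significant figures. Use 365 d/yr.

Total head drop ΔH = 218.11 − 212.35 = 5.76 m
Continuity: the same q passes through each zone, so ΔH = q·Σ(L_j/K_j) — the zones act as resistances in series.
Σ(L/K) = 388/6.60 + 386/0.772 + 334/51.2 = 58.79 + 500.0 + 6.523 = 565.3 d
q = ΔH / Σ(L/K) = 5.76 / 565.3 = 0.01019 m/d (same in every zone)
Zone A: v = q/n = 0.01019/0.32 = 0.03184 m/d → t_A = 388/0.03184 = 12190 d
Zone B: v = q/n = 0.01019/0.13 = 0.07838 m/d → t_B = 386/0.07838 = 4925 d
Zone C: v = q/n = 0.01019/0.13 = 0.07838 m/d → t_C = 334/0.07838 = 4261 d
Total t = 12190 + 4925 + 4261 = 21370 d
   = 21370 / 365 = 58.6 yr

58.6 years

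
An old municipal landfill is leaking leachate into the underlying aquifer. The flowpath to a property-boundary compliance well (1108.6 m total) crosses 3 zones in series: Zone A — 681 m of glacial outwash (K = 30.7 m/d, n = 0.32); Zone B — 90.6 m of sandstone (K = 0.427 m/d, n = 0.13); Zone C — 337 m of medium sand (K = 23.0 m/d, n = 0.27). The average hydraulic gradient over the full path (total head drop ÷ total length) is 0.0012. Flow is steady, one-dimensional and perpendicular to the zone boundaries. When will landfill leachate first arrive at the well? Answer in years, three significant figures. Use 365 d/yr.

Steady 1-D flow in series ⇒ the Darcy flux q is identical in every zone and the zone head losses add (resistances L/K in series).
Σ(L/K) = 681/30.7 + 90.6/0.427 + 337/23.0 = 22.18 + 212.2 + 14.65 = 249.0 d
K_eq = L_total / Σ(L/K) = 1108.6 / 249.0 = 4.452 m/d
q = K_eq · i = 4.452 × 0.0012 = 0.005342 m/d (same in every zone)
Zone A: v = q/n = 0.005342/0.32 = 0.01669 m/d → t_A = 681/0.01669 = 40790 d
Zone B: v = q/n = 0.005342/0.13 = 0.04110 m/d → t_B = 90.6/0.04110 = 2205 d
Zone C: v = q/n = 0.005342/0.27 = 0.01979 m/d → t_C = 337/0.01979 = 17030 d
Total t = 40790 + 2205 + 17030 = 60030 d
   = 60030 / 365 = 164 yr

164 years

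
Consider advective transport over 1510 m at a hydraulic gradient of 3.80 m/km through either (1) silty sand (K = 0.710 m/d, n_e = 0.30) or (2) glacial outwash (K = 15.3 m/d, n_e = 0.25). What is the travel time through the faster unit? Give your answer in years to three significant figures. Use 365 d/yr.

17.8 years

Unit 1 (silty sand): v = 0.710×0.0038/0.30 = 0.008993 m/d, t = 1510/0.008993 = 167900 d
Unit 2 (glacial outwash): v = 15.3×0.0038/0.25 = 0.2326 m/d, t = 1510/0.2326 = 6493 d
Faster: 6493 d / 365 = 17.8 yr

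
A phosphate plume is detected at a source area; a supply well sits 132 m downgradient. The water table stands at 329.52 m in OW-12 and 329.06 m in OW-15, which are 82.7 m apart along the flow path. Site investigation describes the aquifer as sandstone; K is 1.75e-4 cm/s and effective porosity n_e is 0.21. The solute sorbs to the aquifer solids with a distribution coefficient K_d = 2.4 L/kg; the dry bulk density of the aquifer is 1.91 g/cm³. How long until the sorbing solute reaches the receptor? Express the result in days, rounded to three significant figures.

752000 days

Hydraulic gradient i = (329.52 − 329.06) / 82.7 = 0.46 / 82.7 = 0.005562
K = 1.75e-4 cm/s × 864 = 0.1512 m/d
q = Ki = 0.1512 × 0.005562 = 8.410e-4 m/d
v_s = q/n_e = 8.410e-4/0.21 = 0.004005 m/d
Retardation R = 1 + ρ_b·K_d/n = 1 + 1.91×2.4/0.21 = 22.83
Contaminant velocity v_c = v/R = 0.004005/22.83 = 1.754e-4 m/d
t = L/v_c = 132/1.754e-4 = 752400 d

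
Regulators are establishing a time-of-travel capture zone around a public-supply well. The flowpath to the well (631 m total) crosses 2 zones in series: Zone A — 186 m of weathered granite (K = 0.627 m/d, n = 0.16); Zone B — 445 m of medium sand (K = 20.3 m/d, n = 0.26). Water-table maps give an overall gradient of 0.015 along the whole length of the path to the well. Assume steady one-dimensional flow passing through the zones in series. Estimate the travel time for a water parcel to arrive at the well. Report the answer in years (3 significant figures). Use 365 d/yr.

13.4 years

Continuity: the same q passes through each zone, so ΔH = q·Σ(L_j/K_j) — the zones act as resistances in series.
Σ(L/K) = 186/0.627 + 445/20.3 = 296.7 + 21.92 = 318.6 d
K_eq = L_total / Σ(L/K) = 631 / 318.6 = 1.981 m/d
q = K_eq · i = 1.981 × 0.015 = 0.02971 m/d (same in every zone)
Zone A: v = q/n = 0.02971/0.16 = 0.1857 m/d → t_A = 186/0.1857 = 1002 d
Zone B: v = q/n = 0.02971/0.26 = 0.1143 m/d → t_B = 445/0.1143 = 3894 d
Total t = 1002 + 3894 = 4896 d
   = 4896 / 365 = 13.4 yr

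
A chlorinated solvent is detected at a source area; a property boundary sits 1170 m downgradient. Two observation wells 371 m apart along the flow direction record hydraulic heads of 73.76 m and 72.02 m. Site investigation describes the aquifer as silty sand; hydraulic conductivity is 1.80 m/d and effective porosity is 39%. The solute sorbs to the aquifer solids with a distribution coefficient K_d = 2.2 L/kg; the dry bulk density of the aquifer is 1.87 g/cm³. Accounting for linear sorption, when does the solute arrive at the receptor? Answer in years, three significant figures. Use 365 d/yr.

Hydraulic gradient i = (73.76 − 72.02) / 371 = 1.74 / 371 = 0.004690
Darcy flux q = K·i = 1.80 × 0.004690 = 0.008442 m/d
v = Ki/n = 1.80·0.004690/0.39 = 0.02165 m/d
Retardation R = 1 + ρ_b·K_d/n = 1 + 1.87×2.2/0.39 = 11.55
Contaminant velocity v_c = v/R = 0.02165/11.55 = 0.001874 m/d
t = L/v_c = 1170/0.001874 = 624200 d
   = 624200/365 = 1710 yr

1710 years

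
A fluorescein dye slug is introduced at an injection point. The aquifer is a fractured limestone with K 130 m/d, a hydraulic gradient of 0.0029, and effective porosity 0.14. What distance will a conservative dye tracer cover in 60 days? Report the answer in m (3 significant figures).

162 m

Darcy flux q = K·i = 130 × 0.0029 = 0.3770 m/d
v = Ki/n = 130·0.0029/0.14 = 2.693 m/d
L = v × T = 2.693 × 60 = 161.6 m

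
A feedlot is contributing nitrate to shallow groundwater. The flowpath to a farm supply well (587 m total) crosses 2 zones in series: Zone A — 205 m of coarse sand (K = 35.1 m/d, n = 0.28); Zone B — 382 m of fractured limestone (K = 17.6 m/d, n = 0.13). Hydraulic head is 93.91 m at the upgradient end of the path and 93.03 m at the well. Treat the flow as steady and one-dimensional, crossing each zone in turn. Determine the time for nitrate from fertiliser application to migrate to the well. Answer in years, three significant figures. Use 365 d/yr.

Total head drop ΔH = 93.91 − 93.03 = 0.88 m
Steady 1-D flow in series ⇒ the Darcy flux q is identical in every zone and the zone head losses add (resistances L/K in series).
Σ(L/K) = 205/35.1 + 382/17.6 = 5.840 + 21.70 = 27.55 d
q = ΔH / Σ(L/K) = 0.88 / 27.55 = 0.03195 m/d (same in every zone)
Zone A: v = q/n = 0.03195/0.28 = 0.1141 m/d → t_A = 205/0.1141 = 1797 d
Zone B: v = q/n = 0.03195/0.13 = 0.2458 m/d → t_B = 382/0.2458 = 1554 d
Total t = 1797 + 1554 = 3351 d
   = 3351 / 365 = 9.18 yr

9.18 years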